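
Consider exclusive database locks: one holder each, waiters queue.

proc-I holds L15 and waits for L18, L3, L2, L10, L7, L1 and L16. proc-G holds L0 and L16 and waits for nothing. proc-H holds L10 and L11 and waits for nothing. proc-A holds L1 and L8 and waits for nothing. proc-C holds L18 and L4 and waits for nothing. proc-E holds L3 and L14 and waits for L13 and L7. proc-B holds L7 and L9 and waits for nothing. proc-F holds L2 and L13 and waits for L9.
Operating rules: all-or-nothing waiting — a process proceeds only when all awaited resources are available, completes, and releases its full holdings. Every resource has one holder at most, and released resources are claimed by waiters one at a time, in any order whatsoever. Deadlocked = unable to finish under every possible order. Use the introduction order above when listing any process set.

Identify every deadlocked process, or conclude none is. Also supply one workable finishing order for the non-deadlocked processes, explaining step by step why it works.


The deadlocked set is empty.
Key observation: every chain of waits terminates; starting from the processes that wait on nothing, all the rest unlock in turn.
A valid finishing order for the others: proc-H, proc-B, proc-A, proc-C, proc-F, proc-G, proc-E, proc-I.
Walking it through:
  proc-H waits on nothing -> runs at once and releases L10 and L11
  proc-B waits on nothing -> runs at once and releases L7 and L9
  proc-A waits on nothing -> runs at once and releases L1 and L8
  proc-C waits on nothing -> runs at once and releases L18 and L4
  run proc-F (all its waits — L9 — are resolved); releases L2 and L13
  proc-G waits on nothing -> runs at once and releases L0 and L16
  run proc-E (all its waits — L13 and L7 — are resolved); releases L3 and L14
  run proc-I (all its waits — L18, L3, L2, L10, L7, L1 and L16 — are resolved); releases L15


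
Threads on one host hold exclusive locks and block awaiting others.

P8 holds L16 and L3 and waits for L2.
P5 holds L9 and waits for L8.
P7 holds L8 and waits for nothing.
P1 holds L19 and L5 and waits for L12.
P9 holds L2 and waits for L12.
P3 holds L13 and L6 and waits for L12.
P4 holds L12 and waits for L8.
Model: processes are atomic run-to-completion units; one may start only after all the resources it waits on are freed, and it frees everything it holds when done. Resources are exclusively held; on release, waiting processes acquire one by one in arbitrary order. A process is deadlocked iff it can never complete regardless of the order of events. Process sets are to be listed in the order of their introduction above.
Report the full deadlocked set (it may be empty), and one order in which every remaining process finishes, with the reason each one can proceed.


The deadlocked set is empty.
Key observation: although several processes wait, no cycle exists — each chain bottoms out at a free runner.
A valid finishing order for the others: P7, P4, P5, P9, P1, P8, P3.
Verifying each step:
  P7 waits on nothing -> runs at once and releases L8
  P4: everything it awaited (L8) is free; runs, freeing L12
  P5: everything it awaited (L8) is free; runs, freeing L9
  P9: everything it awaited (L12) is free; runs, freeing L2
  P1: everything it awaited (L12) is free; runs, freeing L19 and L5
  P8: everything it awaited (L2) is free; runs, freeing L16 and L3
  P3: everything it awaited (L12) is free; runs, freeing L13 and L6


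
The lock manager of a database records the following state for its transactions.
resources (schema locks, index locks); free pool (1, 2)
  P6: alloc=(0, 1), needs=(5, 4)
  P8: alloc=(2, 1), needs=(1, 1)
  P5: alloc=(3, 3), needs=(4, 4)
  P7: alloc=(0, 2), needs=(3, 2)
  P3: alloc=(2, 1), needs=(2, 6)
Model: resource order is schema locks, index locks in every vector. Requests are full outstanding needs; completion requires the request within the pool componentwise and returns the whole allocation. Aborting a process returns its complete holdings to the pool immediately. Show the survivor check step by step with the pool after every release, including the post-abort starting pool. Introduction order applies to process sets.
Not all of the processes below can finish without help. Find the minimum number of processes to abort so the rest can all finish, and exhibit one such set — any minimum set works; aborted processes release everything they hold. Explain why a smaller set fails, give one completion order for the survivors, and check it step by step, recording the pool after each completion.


Abort P5.
Key observation: before aborting P5, P6 was permanently blocked — no order could ever run it; afterwards it completes at step 3.
Minimality: the empty abort set fails — the state is deadlocked as it stands.
The survivors complete as P7, P8, P6, P3. Walking it through (starting from the post-abort pool):
  pool = (4, 5)
  run P7 (needs (3, 2), free (4, 5)); after release of (0, 2) the pool is (4, 7)
  run P8 (needs (1, 1), free (4, 7)); after release of (2, 1) the pool is (6, 8)
  run P6 (needs (5, 4), free (6, 8)); after release of (0, 1) the pool is (6, 9)
  run P3 (needs (2, 6), free (6, 9)); after release of (2, 1) the pool is (8, 10)


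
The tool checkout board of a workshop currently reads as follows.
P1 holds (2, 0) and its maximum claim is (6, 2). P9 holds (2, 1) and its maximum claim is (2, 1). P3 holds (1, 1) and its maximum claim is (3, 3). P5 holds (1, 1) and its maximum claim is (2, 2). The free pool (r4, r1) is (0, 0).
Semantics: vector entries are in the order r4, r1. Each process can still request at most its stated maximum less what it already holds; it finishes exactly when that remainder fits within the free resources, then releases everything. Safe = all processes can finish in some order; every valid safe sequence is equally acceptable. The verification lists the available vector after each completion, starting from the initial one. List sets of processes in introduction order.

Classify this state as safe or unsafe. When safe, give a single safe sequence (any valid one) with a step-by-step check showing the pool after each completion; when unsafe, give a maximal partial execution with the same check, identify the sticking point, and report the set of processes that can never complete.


The state is SAFE; one workable sequence: P9, P5, P3, P1.
Key observation: the order's first zero-slack moment is P5 ((1, 1) needed, (2, 1) free — a requested resource with nothing to spare).
Check, step by step:
  pool = (0, 0)
  run P9 (needs (0, 0), free (0, 0)); after release of (2, 1) the pool is (2, 1)
  run P5 (needs (1, 1), free (2, 1)); after release of (1, 1) the pool is (3, 2)
  run P3 (needs (2, 2), free (3, 2)); after release of (1, 1) the pool is (4, 3)
  run P1 (needs (4, 2), free (4, 3)); after release of (2, 0) the pool is (6, 3)


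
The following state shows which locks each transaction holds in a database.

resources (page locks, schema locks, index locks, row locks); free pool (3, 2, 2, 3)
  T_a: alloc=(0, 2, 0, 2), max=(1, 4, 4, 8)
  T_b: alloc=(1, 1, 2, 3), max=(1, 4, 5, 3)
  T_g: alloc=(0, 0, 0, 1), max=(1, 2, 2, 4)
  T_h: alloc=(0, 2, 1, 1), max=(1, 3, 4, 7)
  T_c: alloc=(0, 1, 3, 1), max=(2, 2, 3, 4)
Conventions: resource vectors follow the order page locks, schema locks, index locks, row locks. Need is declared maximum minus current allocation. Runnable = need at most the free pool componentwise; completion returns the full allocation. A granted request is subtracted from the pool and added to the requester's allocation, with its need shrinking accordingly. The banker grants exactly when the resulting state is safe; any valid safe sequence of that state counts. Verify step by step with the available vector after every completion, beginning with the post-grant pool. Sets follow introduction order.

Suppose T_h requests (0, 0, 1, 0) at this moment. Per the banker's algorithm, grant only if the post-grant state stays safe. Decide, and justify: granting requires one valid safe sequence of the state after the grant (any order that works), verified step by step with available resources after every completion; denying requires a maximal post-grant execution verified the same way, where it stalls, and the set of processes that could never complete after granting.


GRANT: granting preserves safety; a valid post-grant sequence is T_c, T_g, T_b, T_h, T_a.
Key observation: after the grant the pool drops to (3, 2, 1, 3), which still lets T_c finish first and unwind the rest.
Check on the post-grant state, step by step:
  pool = (3, 2, 1, 3)
  T_c: need (2, 1, 0, 3) fits (3, 2, 1, 3); releases (0, 1, 3, 1), pool now (3, 3, 4, 4)
  T_g: need (1, 2, 2, 3) fits (3, 3, 4, 4); releases (0, 0, 0, 1), pool now (3, 3, 4, 5)
  T_b: need (0, 3, 3, 0) fits (3, 3, 4, 5); releases (1, 1, 2, 3), pool now (4, 4, 6, 8)
  T_h: need (1, 1, 2, 6) fits (4, 4, 6, 8); releases (0, 2, 2, 1), pool now (4, 6, 8, 9)
  T_a: need (1, 2, 4, 6) fits (4, 6, 8, 9); releases (0, 2, 0, 2), pool now (4, 8, 8, 11)


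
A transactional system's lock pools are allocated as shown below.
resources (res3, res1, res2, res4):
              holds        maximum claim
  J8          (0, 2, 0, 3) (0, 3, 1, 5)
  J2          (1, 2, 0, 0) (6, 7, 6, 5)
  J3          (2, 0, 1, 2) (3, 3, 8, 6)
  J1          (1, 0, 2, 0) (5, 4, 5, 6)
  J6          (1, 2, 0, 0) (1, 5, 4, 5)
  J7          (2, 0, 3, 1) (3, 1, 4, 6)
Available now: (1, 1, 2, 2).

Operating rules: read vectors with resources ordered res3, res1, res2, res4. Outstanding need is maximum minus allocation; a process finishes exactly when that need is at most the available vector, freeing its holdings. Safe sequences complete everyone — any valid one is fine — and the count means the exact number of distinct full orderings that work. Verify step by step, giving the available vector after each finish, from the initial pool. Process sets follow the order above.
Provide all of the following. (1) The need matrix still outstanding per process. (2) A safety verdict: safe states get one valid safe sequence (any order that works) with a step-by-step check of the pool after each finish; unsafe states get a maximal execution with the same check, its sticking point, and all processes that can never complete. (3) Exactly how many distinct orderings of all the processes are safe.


(1) Outstanding need per process (order res3, res1, res2, res4):
  J8: (0, 1, 1, 2)
  J2: (5, 5, 6, 5)
  J3: (1, 3, 7, 4)
  J1: (4, 4, 3, 6)
  J6: (0, 3, 4, 5)
  J7: (1, 1, 1, 5)
(2) SAFE. One safe sequence: J8, J7, J6, J1, J2, J3.
Key observation: at J8 the run first touches a limit — (0, 1, 1, 2) against (1, 1, 2, 2), exact on a resource it actually requests.
Check, step by step:
  pool = (1, 1, 2, 2)
  J8 needs (0, 1, 1, 2) <= (1, 1, 2, 2) -> finishes; pool += (0, 2, 0, 3) = (1, 3, 2, 5)
  J7 needs (1, 1, 1, 5) <= (1, 3, 2, 5) -> finishes; pool += (2, 0, 3, 1) = (3, 3, 5, 6)
  J6 needs (0, 3, 4, 5) <= (3, 3, 5, 6) -> finishes; pool += (1, 2, 0, 0) = (4, 5, 5, 6)
  J1 needs (4, 4, 3, 6) <= (4, 5, 5, 6) -> finishes; pool += (1, 0, 2, 0) = (5, 5, 7, 6)
  J2 needs (5, 5, 6, 5) <= (5, 5, 7, 6) -> finishes; pool += (1, 2, 0, 0) = (6, 7, 7, 6)
  J3 needs (1, 3, 7, 4) <= (6, 7, 7, 6) -> finishes; pool += (2, 0, 1, 2) = (8, 7, 8, 8)
(3) Exactly 2 of the possible complete orderings are safe sequences.


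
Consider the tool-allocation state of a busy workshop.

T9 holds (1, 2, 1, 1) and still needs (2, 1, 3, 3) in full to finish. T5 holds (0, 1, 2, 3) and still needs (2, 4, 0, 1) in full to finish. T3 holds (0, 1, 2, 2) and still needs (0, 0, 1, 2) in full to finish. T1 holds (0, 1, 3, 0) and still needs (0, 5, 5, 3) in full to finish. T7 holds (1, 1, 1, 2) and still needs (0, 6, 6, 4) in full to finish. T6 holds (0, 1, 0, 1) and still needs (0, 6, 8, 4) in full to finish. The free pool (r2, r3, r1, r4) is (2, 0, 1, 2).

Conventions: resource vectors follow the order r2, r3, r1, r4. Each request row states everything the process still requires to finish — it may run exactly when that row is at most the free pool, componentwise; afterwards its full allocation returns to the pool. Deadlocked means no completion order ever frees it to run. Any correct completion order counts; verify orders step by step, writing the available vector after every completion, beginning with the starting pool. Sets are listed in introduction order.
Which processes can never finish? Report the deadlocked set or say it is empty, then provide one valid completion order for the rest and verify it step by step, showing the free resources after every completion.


Deadlocked set: T5, T1, T7 and T6.
Key observation: once T3, T9 finish, the pool peaks at (3, 3, 4, 5) — and every remaining process still needs more r3 than that.
The rest can finish in the order T3, T9. Verifying each step:
  pool = (2, 0, 1, 2)
  T3 needs (0, 0, 1, 2) <= (2, 0, 1, 2) -> finishes; pool += (0, 1, 2, 2) = (2, 1, 3, 4)
  T9 needs (2, 1, 3, 3) <= (2, 1, 3, 4) -> finishes; pool += (1, 2, 1, 1) = (3, 3, 4, 5)
The stuck group stays short no matter what:
  blocked: T5 wants (2, 4, 0, 1), pool (3, 3, 4, 5) — not enough r3
  blocked: T1 wants (0, 5, 5, 3), pool (3, 3, 4, 5) — not enough r3 and r1
  blocked: T7 wants (0, 6, 6, 4), pool (3, 3, 4, 5) — not enough r3 and r1
  blocked: T6 wants (0, 6, 8, 4), pool (3, 3, 4, 5) — not enough r3 and r1


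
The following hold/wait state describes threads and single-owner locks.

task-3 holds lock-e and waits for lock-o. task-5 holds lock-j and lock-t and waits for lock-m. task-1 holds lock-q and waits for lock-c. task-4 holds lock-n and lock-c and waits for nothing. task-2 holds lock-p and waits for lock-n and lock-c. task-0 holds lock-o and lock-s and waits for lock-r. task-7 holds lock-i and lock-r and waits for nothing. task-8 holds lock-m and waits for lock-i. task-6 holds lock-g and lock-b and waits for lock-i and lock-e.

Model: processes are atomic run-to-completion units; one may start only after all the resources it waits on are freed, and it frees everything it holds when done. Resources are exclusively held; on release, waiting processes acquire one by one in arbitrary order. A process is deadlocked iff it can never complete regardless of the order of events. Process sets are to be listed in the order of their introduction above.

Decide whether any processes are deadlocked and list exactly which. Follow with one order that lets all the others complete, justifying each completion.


The deadlocked set is empty.
Key observation: although several processes wait, no cycle exists — each chain bottoms out at a free runner.
The rest can finish in the order task-4, task-7, task-8, task-2, task-1, task-0, task-5, task-3, task-6.
Verifying each step:
  task-4: no waits; runs immediately, freeing lock-n and lock-c
  task-7: no waits; runs immediately, freeing lock-i and lock-r
  task-8: everything it awaited (lock-i) is free; runs, freeing lock-m
  task-2: everything it awaited (lock-n and lock-c) is free; runs, freeing lock-p
  task-1: everything it awaited (lock-c) is free; runs, freeing lock-q
  task-0: everything it awaited (lock-r) is free; runs, freeing lock-o and lock-s
  task-5: everything it awaited (lock-m) is free; runs, freeing lock-j and lock-t
  task-3: everything it awaited (lock-o) is free; runs, freeing lock-e
  task-6: everything it awaited (lock-i and lock-e) is free; runs, freeing lock-g and lock-b


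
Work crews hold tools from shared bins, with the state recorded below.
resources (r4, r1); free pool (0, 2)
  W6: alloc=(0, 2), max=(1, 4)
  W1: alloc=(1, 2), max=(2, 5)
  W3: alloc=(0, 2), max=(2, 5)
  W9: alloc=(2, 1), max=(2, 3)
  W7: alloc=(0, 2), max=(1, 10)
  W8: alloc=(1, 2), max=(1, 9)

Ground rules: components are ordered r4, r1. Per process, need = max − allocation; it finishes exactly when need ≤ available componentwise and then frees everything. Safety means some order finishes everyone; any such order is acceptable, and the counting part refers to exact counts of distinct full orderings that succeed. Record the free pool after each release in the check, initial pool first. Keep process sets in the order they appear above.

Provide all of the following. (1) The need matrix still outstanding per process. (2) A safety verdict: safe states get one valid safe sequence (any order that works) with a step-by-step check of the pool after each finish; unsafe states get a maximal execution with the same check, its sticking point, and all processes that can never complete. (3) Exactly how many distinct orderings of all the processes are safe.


(1) Remaining need (order r4, r1):
  W6: (1, 2)
  W1: (1, 3)
  W3: (2, 3)
  W9: (0, 2)
  W7: (1, 8)
  W8: (0, 7)
(2) SAFE — a valid safe sequence is W9, W1, W3, W8, W7, W6.
Key observation: the first exact fit in this order is W9 — it needs (0, 2) with (0, 2) free, meeting a requested resource to the last unit.
Check, step by step:
  pool = (0, 2)
  W9: need (0, 2) fits (0, 2); releases (2, 1), pool now (2, 3)
  W1: need (1, 3) fits (2, 3); releases (1, 2), pool now (3, 5)
  W3: need (2, 3) fits (3, 5); releases (0, 2), pool now (3, 7)
  W8: need (0, 7) fits (3, 7); releases (1, 2), pool now (4, 9)
  W7: need (1, 8) fits (4, 9); releases (0, 2), pool now (4, 11)
  W6: need (1, 2) fits (4, 11); releases (0, 2), pool now (4, 13)
(3) Exactly 24 of the possible complete orderings are safe sequences.


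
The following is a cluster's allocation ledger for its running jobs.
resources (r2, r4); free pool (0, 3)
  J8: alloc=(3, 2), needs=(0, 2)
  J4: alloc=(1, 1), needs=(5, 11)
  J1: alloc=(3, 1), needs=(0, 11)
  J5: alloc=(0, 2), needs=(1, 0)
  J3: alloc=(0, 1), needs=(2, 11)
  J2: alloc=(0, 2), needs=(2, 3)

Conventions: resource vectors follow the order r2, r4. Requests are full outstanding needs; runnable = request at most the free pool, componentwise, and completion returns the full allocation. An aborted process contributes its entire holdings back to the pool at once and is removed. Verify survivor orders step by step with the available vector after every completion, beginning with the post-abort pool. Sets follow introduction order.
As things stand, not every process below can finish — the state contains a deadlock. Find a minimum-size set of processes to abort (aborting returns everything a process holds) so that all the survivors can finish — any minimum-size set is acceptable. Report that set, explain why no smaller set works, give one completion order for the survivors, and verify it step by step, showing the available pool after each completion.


The answer: abort J4 and J3.
Key observation: J1 had no path to completion before; after the abort of J4 and J3 ((1, 2) returned), step 4 is where it fits.
Minimality, checking each single-abort alternative: J8 alone leaves J4 blocked (short on r2 and r4); J4 alone leaves J1 blocked (short on r4); J1 alone leaves J4 blocked (short on r4); J5 alone leaves J4 blocked (short on r2 and r4); J3 alone leaves J4 blocked (short on r2 and r4); J2 alone leaves J4 blocked (short on r2 and r4).
The survivors complete as J8, J5, J2, J1. Verifying each step (starting from the post-abort pool):
  pool = (1, 5)
  J8: need (0, 2) fits (1, 5); releases (3, 2), pool now (4, 7)
  J5: need (1, 0) fits (4, 7); releases (0, 2), pool now (4, 9)
  J2: need (2, 3) fits (4, 9); releases (0, 2), pool now (4, 11)
  J1: need (0, 11) fits (4, 11); releases (3, 1), pool now (7, 12)


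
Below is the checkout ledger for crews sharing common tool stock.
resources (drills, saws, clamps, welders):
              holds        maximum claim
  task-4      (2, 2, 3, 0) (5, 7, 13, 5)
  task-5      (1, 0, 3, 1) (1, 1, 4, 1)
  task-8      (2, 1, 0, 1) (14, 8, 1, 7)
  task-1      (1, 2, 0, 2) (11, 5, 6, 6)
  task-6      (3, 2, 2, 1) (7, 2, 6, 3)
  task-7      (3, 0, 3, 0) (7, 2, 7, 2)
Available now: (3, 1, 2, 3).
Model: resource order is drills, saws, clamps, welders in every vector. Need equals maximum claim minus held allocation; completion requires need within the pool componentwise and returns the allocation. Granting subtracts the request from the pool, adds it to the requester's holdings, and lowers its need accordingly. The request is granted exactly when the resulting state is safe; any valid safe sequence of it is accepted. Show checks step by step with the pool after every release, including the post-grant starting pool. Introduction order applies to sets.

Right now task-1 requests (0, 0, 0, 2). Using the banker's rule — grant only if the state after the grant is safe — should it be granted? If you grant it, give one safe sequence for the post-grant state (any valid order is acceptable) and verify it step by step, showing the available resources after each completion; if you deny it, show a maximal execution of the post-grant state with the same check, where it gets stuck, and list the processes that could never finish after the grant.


GRANT. The post-grant state is safe; one safe sequence: task-5, task-6, task-7, task-1, task-4, task-8.
Key observation: the grant leaves (3, 1, 2, 1) free — enough for task-5, whose release restarts the cascade.
Verifying the post-grant state step by step:
  pool = (3, 1, 2, 1)
  task-5 needs (0, 1, 1, 0) <= (3, 1, 2, 1) -> finishes; pool += (1, 0, 3, 1) = (4, 1, 5, 2)
  task-6 needs (4, 0, 4, 2) <= (4, 1, 5, 2) -> finishes; pool += (3, 2, 2, 1) = (7, 3, 7, 3)
  task-7 needs (4, 2, 4, 2) <= (7, 3, 7, 3) -> finishes; pool += (3, 0, 3, 0) = (10, 3, 10, 3)
  task-1 needs (10, 3, 6, 2) <= (10, 3, 10, 3) -> finishes; pool += (1, 2, 0, 4) = (11, 5, 10, 7)
  task-4 needs (3, 5, 10, 5) <= (11, 5, 10, 7) -> finishes; pool += (2, 2, 3, 0) = (13, 7, 13, 7)
  task-8 needs (12, 7, 1, 6) <= (13, 7, 13, 7) -> finishes; pool += (2, 1, 0, 1) = (15, 8, 13, 8)


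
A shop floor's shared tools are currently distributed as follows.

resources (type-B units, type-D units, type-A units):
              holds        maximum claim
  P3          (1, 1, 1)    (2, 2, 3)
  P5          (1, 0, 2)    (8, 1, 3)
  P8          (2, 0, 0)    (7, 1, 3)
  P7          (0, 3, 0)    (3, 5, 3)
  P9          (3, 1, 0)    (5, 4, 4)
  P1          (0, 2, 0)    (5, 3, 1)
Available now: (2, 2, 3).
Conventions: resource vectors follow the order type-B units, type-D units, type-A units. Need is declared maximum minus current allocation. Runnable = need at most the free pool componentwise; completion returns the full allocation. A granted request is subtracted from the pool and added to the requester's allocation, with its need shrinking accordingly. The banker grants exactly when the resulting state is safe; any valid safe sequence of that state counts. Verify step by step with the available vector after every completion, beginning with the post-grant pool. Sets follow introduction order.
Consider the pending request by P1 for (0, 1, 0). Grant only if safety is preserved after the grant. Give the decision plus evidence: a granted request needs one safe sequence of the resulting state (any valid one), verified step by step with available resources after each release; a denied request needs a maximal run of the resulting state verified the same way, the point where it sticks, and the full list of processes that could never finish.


GRANT: granting preserves safety; a valid post-grant sequence is P3, P7, P9, P1, P8, P5.
Key observation: the transfer keeps a workable pool ((2, 1, 3)); P3 starts the safe sequence.
Step-by-step check of the post-grant state:
  pool = (2, 1, 3)
  run P3 (needs (1, 1, 2), free (2, 1, 3)); after release of (1, 1, 1) the pool is (3, 2, 4)
  run P7 (needs (3, 2, 3), free (3, 2, 4)); after release of (0, 3, 0) the pool is (3, 5, 4)
  run P9 (needs (2, 3, 4), free (3, 5, 4)); after release of (3, 1, 0) the pool is (6, 6, 4)
  run P1 (needs (5, 0, 1), free (6, 6, 4)); after release of (0, 3, 0) the pool is (6, 9, 4)
  run P8 (needs (5, 1, 3), free (6, 9, 4)); after release of (2, 0, 0) the pool is (8, 9, 4)
  run P5 (needs (7, 1, 1), free (8, 9, 4)); after release of (1, 0, 2) the pool is (9, 9, 6)


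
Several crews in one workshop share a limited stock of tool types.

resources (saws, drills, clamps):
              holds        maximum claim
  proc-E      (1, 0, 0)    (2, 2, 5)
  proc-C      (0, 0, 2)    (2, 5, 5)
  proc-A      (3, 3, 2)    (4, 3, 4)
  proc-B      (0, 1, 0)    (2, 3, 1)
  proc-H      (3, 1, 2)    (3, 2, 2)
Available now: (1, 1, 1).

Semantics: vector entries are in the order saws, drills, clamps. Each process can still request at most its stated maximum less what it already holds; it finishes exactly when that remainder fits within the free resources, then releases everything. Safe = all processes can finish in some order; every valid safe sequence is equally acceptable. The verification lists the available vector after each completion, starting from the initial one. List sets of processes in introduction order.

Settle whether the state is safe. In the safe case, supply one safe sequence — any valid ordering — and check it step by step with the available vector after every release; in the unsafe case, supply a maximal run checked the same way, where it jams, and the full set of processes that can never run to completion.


SAFE. One safe sequence: proc-H, proc-A, proc-B, proc-C, proc-E.
Key observation: the order's first zero-slack moment is proc-H ((0, 1, 0) needed, (1, 1, 1) free — a requested resource with nothing to spare).
Check, step by step:
  pool = (1, 1, 1)
  proc-H: need (0, 1, 0) fits (1, 1, 1); releases (3, 1, 2), pool now (4, 2, 3)
  proc-A: need (1, 0, 2) fits (4, 2, 3); releases (3, 3, 2), pool now (7, 5, 5)
  proc-B: need (2, 2, 1) fits (7, 5, 5); releases (0, 1, 0), pool now (7, 6, 5)
  proc-C: need (2, 5, 3) fits (7, 6, 5); releases (0, 0, 2), pool now (7, 6, 7)
  proc-E: need (1, 2, 5) fits (7, 6, 7); releases (1, 0, 0), pool now (8, 6, 7)


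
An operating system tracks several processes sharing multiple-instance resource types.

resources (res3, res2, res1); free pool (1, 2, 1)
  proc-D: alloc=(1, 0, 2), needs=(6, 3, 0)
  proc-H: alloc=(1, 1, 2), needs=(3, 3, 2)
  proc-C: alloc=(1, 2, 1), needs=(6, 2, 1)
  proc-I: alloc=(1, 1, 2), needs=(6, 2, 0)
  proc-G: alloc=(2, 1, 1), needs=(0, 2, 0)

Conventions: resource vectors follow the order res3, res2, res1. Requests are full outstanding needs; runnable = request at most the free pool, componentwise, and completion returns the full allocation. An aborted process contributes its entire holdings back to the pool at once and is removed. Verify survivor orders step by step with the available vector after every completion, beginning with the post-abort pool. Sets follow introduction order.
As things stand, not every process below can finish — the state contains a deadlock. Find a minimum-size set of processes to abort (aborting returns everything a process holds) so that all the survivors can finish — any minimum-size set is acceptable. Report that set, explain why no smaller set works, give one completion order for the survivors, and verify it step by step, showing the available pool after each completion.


The answer: abort proc-D and proc-I.
Key observation: the returned (2, 1, 4) from proc-D and proc-I is what brings proc-C — unrunnable before, under any order — into play at step 3.
Why nothing smaller works — every single abort fails: proc-D alone leaves proc-C blocked (short on res3); proc-H alone leaves proc-D blocked (short on res3); proc-C alone leaves proc-D blocked (short on res3); proc-I alone leaves proc-D blocked (short on res3); proc-G alone leaves proc-D blocked (short on res3).
The survivors complete as proc-G, proc-H, proc-C. Verifying each step (starting from the post-abort pool):
  pool = (3, 3, 5)
  run proc-G (needs (0, 2, 0), free (3, 3, 5)); after release of (2, 1, 1) the pool is (5, 4, 6)
  run proc-H (needs (3, 3, 2), free (5, 4, 6)); after release of (1, 1, 2) the pool is (6, 5, 8)
  run proc-C (needs (6, 2, 1), free (6, 5, 8)); after release of (1, 2, 1) the pool is (7, 7, 9)


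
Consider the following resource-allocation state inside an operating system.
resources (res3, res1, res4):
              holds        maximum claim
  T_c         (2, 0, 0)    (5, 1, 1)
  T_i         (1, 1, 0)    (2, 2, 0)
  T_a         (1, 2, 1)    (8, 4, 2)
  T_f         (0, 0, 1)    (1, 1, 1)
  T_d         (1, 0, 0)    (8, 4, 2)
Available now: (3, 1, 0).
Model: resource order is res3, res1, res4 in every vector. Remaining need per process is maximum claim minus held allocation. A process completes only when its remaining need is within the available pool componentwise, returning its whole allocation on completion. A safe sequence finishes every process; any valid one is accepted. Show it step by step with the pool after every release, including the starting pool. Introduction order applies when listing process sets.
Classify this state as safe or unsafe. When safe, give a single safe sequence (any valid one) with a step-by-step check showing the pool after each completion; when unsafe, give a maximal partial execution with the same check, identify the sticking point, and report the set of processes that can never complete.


UNSAFE.
Key observation: the pool after T_i, T_f, T_c is (6, 2, 1); every surviving request exceeds it in res3, so progress ends there.
The run T_i, T_f, T_c cannot be extended any further. Step-by-step check:
  pool = (3, 1, 0)
  T_i needs (1, 1, 0) <= (3, 1, 0) -> finishes; pool += (1, 1, 0) = (4, 2, 0)
  T_f needs (1, 1, 0) <= (4, 2, 0) -> finishes; pool += (0, 0, 1) = (4, 2, 1)
  T_c needs (3, 1, 1) <= (4, 2, 1) -> finishes; pool += (2, 0, 0) = (6, 2, 1)
  T_a still needs (7, 2, 1) but only (6, 2, 1) is free — short on res3
  T_d still needs (7, 4, 2) but only (6, 2, 1) is free — short on res3, res1 and res4
Never able to finish: T_a and T_d.


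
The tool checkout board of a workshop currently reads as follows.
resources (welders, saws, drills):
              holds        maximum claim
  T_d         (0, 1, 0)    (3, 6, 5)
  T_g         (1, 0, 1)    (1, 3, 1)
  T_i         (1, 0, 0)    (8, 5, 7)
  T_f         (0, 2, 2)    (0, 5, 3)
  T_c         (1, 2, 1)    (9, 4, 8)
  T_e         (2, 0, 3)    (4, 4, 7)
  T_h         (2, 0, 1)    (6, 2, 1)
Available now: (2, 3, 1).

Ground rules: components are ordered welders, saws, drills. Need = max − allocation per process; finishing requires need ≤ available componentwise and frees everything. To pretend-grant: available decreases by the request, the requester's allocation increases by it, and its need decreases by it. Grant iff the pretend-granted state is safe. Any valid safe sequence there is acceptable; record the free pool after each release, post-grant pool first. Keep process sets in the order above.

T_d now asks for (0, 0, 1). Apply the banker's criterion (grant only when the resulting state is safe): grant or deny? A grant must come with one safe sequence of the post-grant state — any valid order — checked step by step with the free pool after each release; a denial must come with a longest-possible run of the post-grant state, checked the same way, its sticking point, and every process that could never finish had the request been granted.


DENY: after the grant no complete ordering would exist.
Key observation: after T_g, T_f the pool peaks at (3, 5, 3), and each blocked process is short somewhere: T_d on drills; T_i on welders, drills; T_c on welders, drills; T_e on drills; T_h on welders.
After a pretend grant, a maximal execution: T_g, T_f — then nothing else fits. Walking it through:
  pool = (2, 3, 0)
  run T_g (needs (0, 3, 0), free (2, 3, 0)); after release of (1, 0, 1) the pool is (3, 3, 1)
  run T_f (needs (0, 3, 1), free (3, 3, 1)); after release of (0, 2, 2) the pool is (3, 5, 3)
  blocked: T_d wants (3, 5, 4), pool (3, 5, 3) — not enough drills
  blocked: T_i wants (7, 5, 7), pool (3, 5, 3) — not enough welders and drills
  blocked: T_c wants (8, 2, 7), pool (3, 5, 3) — not enough welders and drills
  blocked: T_e wants (2, 4, 4), pool (3, 5, 3) — not enough drills
  blocked: T_h wants (4, 2, 0), pool (3, 5, 3) — not enough welders
Processes that could never finish after the grant: T_d, T_i, T_c, T_e and T_h.


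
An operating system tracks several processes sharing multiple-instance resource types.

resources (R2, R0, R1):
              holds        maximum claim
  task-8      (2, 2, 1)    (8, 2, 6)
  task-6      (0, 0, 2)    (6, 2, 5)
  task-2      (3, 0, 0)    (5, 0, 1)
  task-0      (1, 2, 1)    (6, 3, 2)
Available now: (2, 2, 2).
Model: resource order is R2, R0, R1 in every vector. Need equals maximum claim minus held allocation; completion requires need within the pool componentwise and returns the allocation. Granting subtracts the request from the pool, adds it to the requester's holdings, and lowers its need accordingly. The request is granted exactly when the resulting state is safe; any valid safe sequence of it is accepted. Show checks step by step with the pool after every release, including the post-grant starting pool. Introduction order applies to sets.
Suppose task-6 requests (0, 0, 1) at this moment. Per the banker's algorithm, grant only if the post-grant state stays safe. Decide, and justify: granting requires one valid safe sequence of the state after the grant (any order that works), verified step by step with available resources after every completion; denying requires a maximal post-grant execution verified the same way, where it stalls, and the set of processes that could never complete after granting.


GRANT: granting preserves safety; a valid post-grant sequence is task-2, task-0, task-6, task-8.
Key observation: (2, 2, 1) free after granting still covers task-2 first, and each release covers the next.
Step-by-step check of the post-grant state:
  pool = (2, 2, 1)
  run task-2 (needs (2, 0, 1), free (2, 2, 1)); after release of (3, 0, 0) the pool is (5, 2, 1)
  run task-0 (needs (5, 1, 1), free (5, 2, 1)); after release of (1, 2, 1) the pool is (6, 4, 2)
  run task-6 (needs (6, 2, 2), free (6, 4, 2)); after release of (0, 0, 3) the pool is (6, 4, 5)
  run task-8 (needs (6, 0, 5), free (6, 4, 5)); after release of (2, 2, 1) the pool is (8, 6, 6)


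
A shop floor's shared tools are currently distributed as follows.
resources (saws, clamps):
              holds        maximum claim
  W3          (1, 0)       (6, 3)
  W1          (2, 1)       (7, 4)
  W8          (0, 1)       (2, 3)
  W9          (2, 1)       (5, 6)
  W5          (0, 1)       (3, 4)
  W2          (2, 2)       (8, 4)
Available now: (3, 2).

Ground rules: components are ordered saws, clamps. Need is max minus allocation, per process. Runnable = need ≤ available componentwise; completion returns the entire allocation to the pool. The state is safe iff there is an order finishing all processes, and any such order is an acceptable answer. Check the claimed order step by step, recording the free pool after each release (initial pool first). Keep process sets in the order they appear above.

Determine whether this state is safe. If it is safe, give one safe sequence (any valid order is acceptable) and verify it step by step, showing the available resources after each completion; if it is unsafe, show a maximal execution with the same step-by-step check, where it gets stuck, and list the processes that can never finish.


UNSAFE — no complete ordering exists.
Key observation: after W8, W5 the pool peaks at (3, 4), and each blocked process is short somewhere: W3 on saws; W1 on saws; W9 on clamps; W2 on saws.
Going as far as possible: W8, W5; after that, nothing fits. Verifying each step:
  pool = (3, 2)
  W8 needs (2, 2) <= (3, 2) -> finishes; pool += (0, 1) = (3, 3)
  W5 needs (3, 3) <= (3, 3) -> finishes; pool += (0, 1) = (3, 4)
  W3 still needs (5, 3) but only (3, 4) is free — short on saws
  W1 still needs (5, 3) but only (3, 4) is free — short on saws
  W9 still needs (3, 5) but only (3, 4) is free — short on clamps
  W2 still needs (6, 2) but only (3, 4) is free — short on saws
Permanently blocked: W3, W1, W9 and W2.


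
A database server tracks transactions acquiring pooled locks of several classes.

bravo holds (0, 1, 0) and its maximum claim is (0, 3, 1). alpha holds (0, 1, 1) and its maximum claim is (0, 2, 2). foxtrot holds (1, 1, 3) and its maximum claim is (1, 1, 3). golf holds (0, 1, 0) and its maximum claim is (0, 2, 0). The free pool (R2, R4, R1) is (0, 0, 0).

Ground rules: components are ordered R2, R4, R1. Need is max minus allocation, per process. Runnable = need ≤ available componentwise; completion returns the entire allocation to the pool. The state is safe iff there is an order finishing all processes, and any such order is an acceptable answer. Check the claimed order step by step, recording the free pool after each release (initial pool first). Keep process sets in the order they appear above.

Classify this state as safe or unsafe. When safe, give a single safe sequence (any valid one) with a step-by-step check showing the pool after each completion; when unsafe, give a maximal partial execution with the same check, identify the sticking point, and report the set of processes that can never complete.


SAFE — a valid safe sequence is foxtrot, alpha, golf, bravo.
Key observation: the first exact fit in this order is alpha — it needs (0, 1, 1) with (1, 1, 3) free, meeting a requested resource to the last unit.
Verifying each step:
  pool = (0, 0, 0)
  run foxtrot (needs (0, 0, 0), free (0, 0, 0)); after release of (1, 1, 3) the pool is (1, 1, 3)
  run alpha (needs (0, 1, 1), free (1, 1, 3)); after release of (0, 1, 1) the pool is (1, 2, 4)
  run golf (needs (0, 1, 0), free (1, 2, 4)); after release of (0, 1, 0) the pool is (1, 3, 4)
  run bravo (needs (0, 2, 1), free (1, 3, 4)); after release of (0, 1, 0) the pool is (1, 4, 4)


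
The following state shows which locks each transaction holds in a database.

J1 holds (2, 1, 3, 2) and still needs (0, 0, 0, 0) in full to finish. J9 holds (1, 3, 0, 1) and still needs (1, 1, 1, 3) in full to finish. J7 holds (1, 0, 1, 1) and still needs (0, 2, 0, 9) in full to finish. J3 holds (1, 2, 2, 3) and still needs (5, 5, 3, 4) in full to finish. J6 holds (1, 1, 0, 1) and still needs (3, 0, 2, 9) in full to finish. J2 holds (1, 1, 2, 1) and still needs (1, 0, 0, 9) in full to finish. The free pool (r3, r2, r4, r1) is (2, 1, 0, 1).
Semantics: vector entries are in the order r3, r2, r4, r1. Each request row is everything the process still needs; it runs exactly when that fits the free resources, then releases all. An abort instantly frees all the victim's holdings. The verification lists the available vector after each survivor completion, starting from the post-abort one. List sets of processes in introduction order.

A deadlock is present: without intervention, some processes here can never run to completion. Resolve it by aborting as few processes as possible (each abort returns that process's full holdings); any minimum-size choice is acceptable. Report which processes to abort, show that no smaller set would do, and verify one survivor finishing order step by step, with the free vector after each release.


The answer: abort J7 and J2.
Key observation: J6 could never have finished before the abort; with (2, 1, 3, 2) returned by J7 and J2, it fits at step 4.
Why nothing smaller works — every single abort fails: J1 alone leaves J7 blocked (short on r1); J9 alone leaves J7 blocked (short on r1); J7 alone leaves J6 blocked (short on r1); J3 alone leaves J7 blocked (short on r1); J6 alone leaves J7 blocked (short on r1); J2 alone leaves J7 blocked (short on r1).
The survivors complete as J1, J9, J3, J6. Check, step by step (starting from the post-abort pool):
  pool = (4, 2, 3, 3)
  J1: need (0, 0, 0, 0) fits (4, 2, 3, 3); releases (2, 1, 3, 2), pool now (6, 3, 6, 5)
  J9: need (1, 1, 1, 3) fits (6, 3, 6, 5); releases (1, 3, 0, 1), pool now (7, 6, 6, 6)
  J3: need (5, 5, 3, 4) fits (7, 6, 6, 6); releases (1, 2, 2, 3), pool now (8, 8, 8, 9)
  J6: need (3, 0, 2, 9) fits (8, 8, 8, 9); releases (1, 1, 0, 1), pool now (9, 9, 8, 10)


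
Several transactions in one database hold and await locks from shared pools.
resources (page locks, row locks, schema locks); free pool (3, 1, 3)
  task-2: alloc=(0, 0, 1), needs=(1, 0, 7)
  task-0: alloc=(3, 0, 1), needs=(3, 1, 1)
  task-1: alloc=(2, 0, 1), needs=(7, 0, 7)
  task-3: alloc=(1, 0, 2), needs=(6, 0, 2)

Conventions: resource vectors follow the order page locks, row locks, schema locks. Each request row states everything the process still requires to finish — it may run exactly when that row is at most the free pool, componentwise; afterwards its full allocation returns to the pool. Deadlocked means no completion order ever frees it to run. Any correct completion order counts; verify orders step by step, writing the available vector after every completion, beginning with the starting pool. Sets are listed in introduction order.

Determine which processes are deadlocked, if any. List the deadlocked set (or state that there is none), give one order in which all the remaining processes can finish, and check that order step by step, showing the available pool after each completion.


The deadlocked set is task-2 and task-1.
Key observation: no order helps: past task-0, task-3, the free pool tops out at (7, 1, 6), below what each blocked process needs in schema locks.
One completion order for the rest: task-0, task-3. Verifying each step:
  pool = (3, 1, 3)
  task-0: need (3, 1, 1) fits (3, 1, 3); releases (3, 0, 1), pool now (6, 1, 4)
  task-3: need (6, 0, 2) fits (6, 1, 4); releases (1, 0, 2), pool now (7, 1, 6)
The blocked processes can never fit:
  task-2 cannot run: need (1, 0, 7) vs free (7, 1, 6) (insufficient schema locks)
  task-1 cannot run: need (7, 0, 7) vs free (7, 1, 6) (insufficient schema locks)
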